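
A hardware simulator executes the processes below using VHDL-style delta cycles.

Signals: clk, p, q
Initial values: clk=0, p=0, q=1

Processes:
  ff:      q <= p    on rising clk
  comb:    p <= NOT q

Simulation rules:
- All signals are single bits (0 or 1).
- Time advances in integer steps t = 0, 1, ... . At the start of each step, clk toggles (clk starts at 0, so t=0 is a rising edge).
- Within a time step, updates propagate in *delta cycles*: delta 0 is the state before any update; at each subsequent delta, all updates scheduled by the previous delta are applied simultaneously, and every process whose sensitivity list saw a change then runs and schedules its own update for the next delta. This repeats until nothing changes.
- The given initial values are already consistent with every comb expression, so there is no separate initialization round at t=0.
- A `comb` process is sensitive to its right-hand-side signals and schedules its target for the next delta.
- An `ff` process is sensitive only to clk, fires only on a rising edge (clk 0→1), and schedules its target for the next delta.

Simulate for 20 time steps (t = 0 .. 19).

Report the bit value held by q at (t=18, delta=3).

t=0 Δ0: p=0 clk=0 q=1
  Δ1: clk:0→1
  Δ2: q:1→0
  Δ3: p:0→1
  (3Δ to stable)
t=1 Δ0: p=1 clk=1 q=0
  Δ1: clk:1→0
  (1Δ to stable)
t=2 Δ0: p=1 clk=0 q=0
  Δ1: clk:0→1
  Δ2: q:0→1
  Δ3: p:1→0
  (3Δ to stable)
t=3 Δ0: p=0 clk=1 q=1
  Δ1: clk:1→0
  (1Δ to stable)
t=4 Δ0: p=0 clk=0 q=1
  Δ1: clk:0→1
  Δ2: q:1→0
  Δ3: p:0→1
  (3Δ to stable)
t=5 Δ0: p=1 clk=1 q=0
  Δ1: clk:1→0
  (1Δ to stable)
t=6 Δ0: p=1 clk=0 q=0
  Δ1: clk:0→1
  Δ2: q:0→1
  Δ3: p:1→0
  (3Δ to stable)
t=7 Δ0: p=0 clk=1 q=1
  Δ1: clk:1→0
  (1Δ to stable)
t=8 Δ0: p=0 clk=0 q=1
  Δ1: clk:0→1
  Δ2: q:1→0
  Δ3: p:0→1
  (3Δ to stable)
t=9 Δ0: p=1 clk=1 q=0
  Δ1: clk:1→0
  (1Δ to stable)
t=10 Δ0: p=1 clk=0 q=0
  Δ1: clk:0→1
  Δ2: q:0→1
  Δ3: p:1→0
  (3Δ to stable)
t=11 Δ0: p=0 clk=1 q=1
  Δ1: clk:1→0
  (1Δ to stable)
t=12 Δ0: p=0 clk=0 q=1
  Δ1: clk:0→1
  Δ2: q:1→0
  Δ3: p:0→1
  (3Δ to stable)
t=13 Δ0: p=1 clk=1 q=0
  Δ1: clk:1→0
  (1Δ to stable)
t=14 Δ0: p=1 clk=0 q=0
  Δ1: clk:0→1
  Δ2: q:0→1
  Δ3: p:1→0
  (3Δ to stable)
t=15 Δ0: p=0 clk=1 q=1
  Δ1: clk:1→0
  (1Δ to stable)
t=16 Δ0: p=0 clk=0 q=1
  Δ1: clk:0→1
  Δ2: q:1→0
  Δ3: p:0→1
  (3Δ to stable)
t=17 Δ0: p=1 clk=1 q=0
  Δ1: clk:1→0
  (1Δ to stable)
t=18 Δ0: p=1 clk=0 q=0
  Δ1: clk:0→1
  Δ2: q:0→1
  Δ3: p:1→0
  (3Δ to stable)
t=19 Δ0: p=0 clk=1 q=1
  Δ1: clk:1→0
  (1Δ to stable)

1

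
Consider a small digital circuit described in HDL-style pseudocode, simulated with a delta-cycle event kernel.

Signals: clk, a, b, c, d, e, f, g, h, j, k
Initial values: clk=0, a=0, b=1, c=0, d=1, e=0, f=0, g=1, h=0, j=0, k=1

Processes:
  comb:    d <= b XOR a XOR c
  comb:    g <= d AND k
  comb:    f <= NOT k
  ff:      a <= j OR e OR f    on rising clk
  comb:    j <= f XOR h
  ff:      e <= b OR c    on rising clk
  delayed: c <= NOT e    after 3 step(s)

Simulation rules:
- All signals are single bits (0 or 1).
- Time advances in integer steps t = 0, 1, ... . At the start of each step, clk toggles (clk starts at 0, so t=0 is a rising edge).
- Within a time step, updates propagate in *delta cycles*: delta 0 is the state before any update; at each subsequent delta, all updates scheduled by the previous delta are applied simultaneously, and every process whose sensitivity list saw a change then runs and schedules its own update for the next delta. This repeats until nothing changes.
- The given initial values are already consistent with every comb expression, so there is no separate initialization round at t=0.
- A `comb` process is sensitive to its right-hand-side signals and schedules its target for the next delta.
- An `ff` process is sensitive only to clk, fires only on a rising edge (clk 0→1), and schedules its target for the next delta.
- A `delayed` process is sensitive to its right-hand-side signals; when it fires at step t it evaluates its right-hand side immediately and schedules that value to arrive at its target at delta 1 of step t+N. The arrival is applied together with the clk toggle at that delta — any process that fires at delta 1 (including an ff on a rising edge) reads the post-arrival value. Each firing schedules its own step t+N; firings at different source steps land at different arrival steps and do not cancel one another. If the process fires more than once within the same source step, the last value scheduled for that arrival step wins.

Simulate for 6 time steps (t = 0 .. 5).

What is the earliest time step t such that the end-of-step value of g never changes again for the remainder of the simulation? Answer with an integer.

2

t0.Δ0 c=0 b=1 a=0 d=1 h=0 k=1 g=1 e=0 f=0 j=0 clk=0
t0.Δ1 c=0 b=1 a=0 d=1 h=0 k=1 g=1 e=0 f=0 j=0 clk=1
t0.Δ2 c=0 b=1 a=0 d=1 h=0 k=1 g=1 e=1 f=0 j=0 clk=1
t1.Δ0 c=0 b=1 a=0 d=1 h=0 k=1 g=1 e=1 f=0 j=0 clk=1
t1.Δ1 c=0 b=1 a=0 d=1 h=0 k=1 g=1 e=1 f=0 j=0 clk=0
t2.Δ0 c=0 b=1 a=0 d=1 h=0 k=1 g=1 e=1 f=0 j=0 clk=0
t2.Δ1 c=0 b=1 a=0 d=1 h=0 k=1 g=1 e=1 f=0 j=0 clk=1
t2.Δ2 c=0 b=1 a=1 d=1 h=0 k=1 g=1 e=1 f=0 j=0 clk=1
t2.Δ3 c=0 b=1 a=1 d=0 h=0 k=1 g=1 e=1 f=0 j=0 clk=1
t2.Δ4 c=0 b=1 a=1 d=0 h=0 k=1 g=0 e=1 f=0 j=0 clk=1
t3.Δ0 c=0 b=1 a=1 d=0 h=0 k=1 g=0 e=1 f=0 j=0 clk=1
t3.Δ1 c=0 b=1 a=1 d=0 h=0 k=1 g=0 e=1 f=0 j=0 clk=0
t4.Δ0 c=0 b=1 a=1 d=0 h=0 k=1 g=0 e=1 f=0 j=0 clk=0
t4.Δ1 c=0 b=1 a=1 d=0 h=0 k=1 g=0 e=1 f=0 j=0 clk=1
t5.Δ0 c=0 b=1 a=1 d=0 h=0 k=1 g=0 e=1 f=0 j=0 clk=1
t5.Δ1 c=0 b=1 a=1 d=0 h=0 k=1 g=0 e=1 f=0 j=0 clk=0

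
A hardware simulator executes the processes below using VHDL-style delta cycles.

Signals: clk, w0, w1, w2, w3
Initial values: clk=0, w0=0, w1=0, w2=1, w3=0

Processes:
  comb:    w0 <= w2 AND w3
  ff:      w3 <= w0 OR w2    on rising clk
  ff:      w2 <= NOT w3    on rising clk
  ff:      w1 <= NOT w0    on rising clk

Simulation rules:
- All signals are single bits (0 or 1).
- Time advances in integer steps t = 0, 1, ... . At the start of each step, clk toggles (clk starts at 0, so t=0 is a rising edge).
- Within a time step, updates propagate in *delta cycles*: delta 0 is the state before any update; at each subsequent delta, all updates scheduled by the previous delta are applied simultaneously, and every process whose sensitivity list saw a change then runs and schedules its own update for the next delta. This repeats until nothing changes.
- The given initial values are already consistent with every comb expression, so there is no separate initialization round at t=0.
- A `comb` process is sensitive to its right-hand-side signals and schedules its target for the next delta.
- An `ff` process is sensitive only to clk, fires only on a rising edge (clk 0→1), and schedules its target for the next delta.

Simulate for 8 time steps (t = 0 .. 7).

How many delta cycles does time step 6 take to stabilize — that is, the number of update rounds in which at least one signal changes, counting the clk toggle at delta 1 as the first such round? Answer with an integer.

[bits: w0,w3,w2,clk,w1]
t=0: Δ0=00100 Δ1=00110 Δ2=01111 Δ3=11111 | 3Δ
t=1: Δ0=11111 Δ1=11101 | 1Δ
t=2: Δ0=11101 Δ1=11111 Δ2=11010 Δ3=01010 | 3Δ
t=3: Δ0=01010 Δ1=01000 | 1Δ
t=4: Δ0=01000 Δ1=01010 Δ2=00011 | 2Δ
t=5: Δ0=00011 Δ1=00001 | 1Δ
t=6: Δ0=00001 Δ1=00011 Δ2=00111 | 2Δ
t=7: Δ0=00111 Δ1=00101 | 1Δ

2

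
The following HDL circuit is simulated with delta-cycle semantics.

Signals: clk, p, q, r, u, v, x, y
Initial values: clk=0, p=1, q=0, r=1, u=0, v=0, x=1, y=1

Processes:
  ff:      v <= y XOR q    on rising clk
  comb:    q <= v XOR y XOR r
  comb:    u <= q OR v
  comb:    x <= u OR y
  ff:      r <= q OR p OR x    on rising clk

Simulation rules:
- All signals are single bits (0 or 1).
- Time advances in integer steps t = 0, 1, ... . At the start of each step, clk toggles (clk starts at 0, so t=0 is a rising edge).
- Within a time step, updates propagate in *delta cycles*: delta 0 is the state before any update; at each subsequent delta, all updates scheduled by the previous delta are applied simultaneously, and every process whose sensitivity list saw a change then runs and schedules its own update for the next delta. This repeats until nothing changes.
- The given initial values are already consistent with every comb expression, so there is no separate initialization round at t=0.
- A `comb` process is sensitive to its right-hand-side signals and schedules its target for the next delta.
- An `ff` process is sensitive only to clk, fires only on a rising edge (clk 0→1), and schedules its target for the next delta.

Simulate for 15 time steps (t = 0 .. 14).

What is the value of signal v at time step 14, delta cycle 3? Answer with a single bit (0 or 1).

0

t0.Δ0 r=1 q=0 p=1 u=0 clk=0 v=0 y=1 x=1
t0.Δ1 r=1 q=0 p=1 u=0 clk=1 v=0 y=1 x=1
t0.Δ2 r=1 q=0 p=1 u=0 clk=1 v=1 y=1 x=1
t0.Δ3 r=1 q=1 p=1 u=1 clk=1 v=1 y=1 x=1
t1.Δ0 r=1 q=1 p=1 u=1 clk=1 v=1 y=1 x=1
t1.Δ1 r=1 q=1 p=1 u=1 clk=0 v=1 y=1 x=1
t2.Δ0 r=1 q=1 p=1 u=1 clk=0 v=1 y=1 x=1
t2.Δ1 r=1 q=1 p=1 u=1 clk=1 v=1 y=1 x=1
t2.Δ2 r=1 q=1 p=1 u=1 clk=1 v=0 y=1 x=1
t2.Δ3 r=1 q=0 p=1 u=1 clk=1 v=0 y=1 x=1
t2.Δ4 r=1 q=0 p=1 u=0 clk=1 v=0 y=1 x=1
t3.Δ0 r=1 q=0 p=1 u=0 clk=1 v=0 y=1 x=1
t3.Δ1 r=1 q=0 p=1 u=0 clk=0 v=0 y=1 x=1
t4.Δ0 r=1 q=0 p=1 u=0 clk=0 v=0 y=1 x=1
t4.Δ1 r=1 q=0 p=1 u=0 clk=1 v=0 y=1 x=1
t4.Δ2 r=1 q=0 p=1 u=0 clk=1 v=1 y=1 x=1
t4.Δ3 r=1 q=1 p=1 u=1 clk=1 v=1 y=1 x=1
t5.Δ0 r=1 q=1 p=1 u=1 clk=1 v=1 y=1 x=1
t5.Δ1 r=1 q=1 p=1 u=1 clk=0 v=1 y=1 x=1
t6.Δ0 r=1 q=1 p=1 u=1 clk=0 v=1 y=1 x=1
t6.Δ1 r=1 q=1 p=1 u=1 clk=1 v=1 y=1 x=1
t6.Δ2 r=1 q=1 p=1 u=1 clk=1 v=0 y=1 x=1
t6.Δ3 r=1 q=0 p=1 u=1 clk=1 v=0 y=1 x=1
t6.Δ4 r=1 q=0 p=1 u=0 clk=1 v=0 y=1 x=1
t7.Δ0 r=1 q=0 p=1 u=0 clk=1 v=0 y=1 x=1
t7.Δ1 r=1 q=0 p=1 u=0 clk=0 v=0 y=1 x=1
t8.Δ0 r=1 q=0 p=1 u=0 clk=0 v=0 y=1 x=1
t8.Δ1 r=1 q=0 p=1 u=0 clk=1 v=0 y=1 x=1
t8.Δ2 r=1 q=0 p=1 u=0 clk=1 v=1 y=1 x=1
t8.Δ3 r=1 q=1 p=1 u=1 clk=1 v=1 y=1 x=1
t9.Δ0 r=1 q=1 p=1 u=1 clk=1 v=1 y=1 x=1
t9.Δ1 r=1 q=1 p=1 u=1 clk=0 v=1 y=1 x=1
t10.Δ0 r=1 q=1 p=1 u=1 clk=0 v=1 y=1 x=1
t10.Δ1 r=1 q=1 p=1 u=1 clk=1 v=1 y=1 x=1
t10.Δ2 r=1 q=1 p=1 u=1 clk=1 v=0 y=1 x=1
t10.Δ3 r=1 q=0 p=1 u=1 clk=1 v=0 y=1 x=1
t10.Δ4 r=1 q=0 p=1 u=0 clk=1 v=0 y=1 x=1
t11.Δ0 r=1 q=0 p=1 u=0 clk=1 v=0 y=1 x=1
t11.Δ1 r=1 q=0 p=1 u=0 clk=0 v=0 y=1 x=1
t12.Δ0 r=1 q=0 p=1 u=0 clk=0 v=0 y=1 x=1
t12.Δ1 r=1 q=0 p=1 u=0 clk=1 v=0 y=1 x=1
t12.Δ2 r=1 q=0 p=1 u=0 clk=1 v=1 y=1 x=1
t12.Δ3 r=1 q=1 p=1 u=1 clk=1 v=1 y=1 x=1
t13.Δ0 r=1 q=1 p=1 u=1 clk=1 v=1 y=1 x=1
t13.Δ1 r=1 q=1 p=1 u=1 clk=0 v=1 y=1 x=1
t14.Δ0 r=1 q=1 p=1 u=1 clk=0 v=1 y=1 x=1
t14.Δ1 r=1 q=1 p=1 u=1 clk=1 v=1 y=1 x=1
t14.Δ2 r=1 q=1 p=1 u=1 clk=1 v=0 y=1 x=1
t14.Δ3 r=1 q=0 p=1 u=1 clk=1 v=0 y=1 x=1
t14.Δ4 r=1 q=0 p=1 u=0 clk=1 v=0 y=1 x=1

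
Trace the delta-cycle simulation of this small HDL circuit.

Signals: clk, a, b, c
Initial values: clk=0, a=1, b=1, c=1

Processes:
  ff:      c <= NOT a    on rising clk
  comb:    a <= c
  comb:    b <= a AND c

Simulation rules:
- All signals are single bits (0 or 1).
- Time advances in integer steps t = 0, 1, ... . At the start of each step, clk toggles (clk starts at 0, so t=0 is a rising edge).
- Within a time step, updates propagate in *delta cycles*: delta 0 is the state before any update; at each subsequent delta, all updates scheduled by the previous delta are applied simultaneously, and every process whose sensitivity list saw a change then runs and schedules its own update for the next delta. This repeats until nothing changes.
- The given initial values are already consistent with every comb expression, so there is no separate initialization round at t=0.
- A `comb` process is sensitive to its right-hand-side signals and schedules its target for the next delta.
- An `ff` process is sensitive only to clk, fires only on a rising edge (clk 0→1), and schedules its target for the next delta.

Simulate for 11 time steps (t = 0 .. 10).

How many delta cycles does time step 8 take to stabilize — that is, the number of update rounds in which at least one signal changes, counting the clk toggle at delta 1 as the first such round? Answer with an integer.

[bits: b,clk,c,a]
t=0: Δ0=1011 Δ1=1111 Δ2=1101 Δ3=0100 | 3Δ
t=1: Δ0=0100 Δ1=0000 | 1Δ
t=2: Δ0=0000 Δ1=0100 Δ2=0110 Δ3=0111 Δ4=1111 | 4Δ
t=3: Δ0=1111 Δ1=1011 | 1Δ
t=4: Δ0=1011 Δ1=1111 Δ2=1101 Δ3=0100 | 3Δ
t=5: Δ0=0100 Δ1=0000 | 1Δ
t=6: Δ0=0000 Δ1=0100 Δ2=0110 Δ3=0111 Δ4=1111 | 4Δ
t=7: Δ0=1111 Δ1=1011 | 1Δ
t=8: Δ0=1011 Δ1=1111 Δ2=1101 Δ3=0100 | 3Δ
t=9: Δ0=0100 Δ1=0000 | 1Δ
t=10: Δ0=0000 Δ1=0100 Δ2=0110 Δ3=0111 Δ4=1111 | 4Δ

3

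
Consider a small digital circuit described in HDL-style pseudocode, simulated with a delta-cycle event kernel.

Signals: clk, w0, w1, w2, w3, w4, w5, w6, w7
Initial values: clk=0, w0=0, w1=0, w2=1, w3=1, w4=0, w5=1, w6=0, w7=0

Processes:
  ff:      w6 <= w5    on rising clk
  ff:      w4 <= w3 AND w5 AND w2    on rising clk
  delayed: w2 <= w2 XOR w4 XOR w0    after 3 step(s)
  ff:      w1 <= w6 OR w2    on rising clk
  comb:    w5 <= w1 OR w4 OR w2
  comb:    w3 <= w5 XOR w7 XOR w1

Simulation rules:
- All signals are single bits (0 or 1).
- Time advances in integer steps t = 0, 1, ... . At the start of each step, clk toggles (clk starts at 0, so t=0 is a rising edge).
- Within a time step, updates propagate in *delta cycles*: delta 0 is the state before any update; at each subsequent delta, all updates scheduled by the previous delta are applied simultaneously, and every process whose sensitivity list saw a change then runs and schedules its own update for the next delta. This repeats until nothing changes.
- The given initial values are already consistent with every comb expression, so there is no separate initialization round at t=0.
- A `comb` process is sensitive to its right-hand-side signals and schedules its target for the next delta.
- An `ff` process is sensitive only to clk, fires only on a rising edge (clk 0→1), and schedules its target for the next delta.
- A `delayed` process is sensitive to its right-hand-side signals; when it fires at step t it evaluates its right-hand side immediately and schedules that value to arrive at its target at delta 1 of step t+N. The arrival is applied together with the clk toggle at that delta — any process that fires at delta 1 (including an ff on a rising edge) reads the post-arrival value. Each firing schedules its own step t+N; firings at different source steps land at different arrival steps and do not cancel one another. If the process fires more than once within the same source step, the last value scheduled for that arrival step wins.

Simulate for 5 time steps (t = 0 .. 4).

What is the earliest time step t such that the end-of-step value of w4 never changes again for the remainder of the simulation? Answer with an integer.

t=0 Δ0: w1=0 w3=1 w0=0 w7=0 clk=0 w4=0 w6=0 w2=1 w5=1
  Δ1: clk:0→1
  Δ2: w1:0→1, w4:0→1, w6:0→1
  Δ3: w3:1→0
  (3Δ to stable)
t=1 Δ0: w1=1 w3=0 w0=0 w7=0 clk=1 w4=1 w6=1 w2=1 w5=1
  Δ1: clk:1→0
  (1Δ to stable)
t=2 Δ0: w1=1 w3=0 w0=0 w7=0 clk=0 w4=1 w6=1 w2=1 w5=1
  Δ1: clk:0→1
  Δ2: w4:1→0
  (2Δ to stable)
t=3 Δ0: w1=1 w3=0 w0=0 w7=0 clk=1 w4=0 w6=1 w2=1 w5=1
  Δ1: clk:1→0, w2:1→0
  (1Δ to stable)
t=4 Δ0: w1=1 w3=0 w0=0 w7=0 clk=0 w4=0 w6=1 w2=0 w5=1
  Δ1: clk:0→1
  (1Δ to stable)

2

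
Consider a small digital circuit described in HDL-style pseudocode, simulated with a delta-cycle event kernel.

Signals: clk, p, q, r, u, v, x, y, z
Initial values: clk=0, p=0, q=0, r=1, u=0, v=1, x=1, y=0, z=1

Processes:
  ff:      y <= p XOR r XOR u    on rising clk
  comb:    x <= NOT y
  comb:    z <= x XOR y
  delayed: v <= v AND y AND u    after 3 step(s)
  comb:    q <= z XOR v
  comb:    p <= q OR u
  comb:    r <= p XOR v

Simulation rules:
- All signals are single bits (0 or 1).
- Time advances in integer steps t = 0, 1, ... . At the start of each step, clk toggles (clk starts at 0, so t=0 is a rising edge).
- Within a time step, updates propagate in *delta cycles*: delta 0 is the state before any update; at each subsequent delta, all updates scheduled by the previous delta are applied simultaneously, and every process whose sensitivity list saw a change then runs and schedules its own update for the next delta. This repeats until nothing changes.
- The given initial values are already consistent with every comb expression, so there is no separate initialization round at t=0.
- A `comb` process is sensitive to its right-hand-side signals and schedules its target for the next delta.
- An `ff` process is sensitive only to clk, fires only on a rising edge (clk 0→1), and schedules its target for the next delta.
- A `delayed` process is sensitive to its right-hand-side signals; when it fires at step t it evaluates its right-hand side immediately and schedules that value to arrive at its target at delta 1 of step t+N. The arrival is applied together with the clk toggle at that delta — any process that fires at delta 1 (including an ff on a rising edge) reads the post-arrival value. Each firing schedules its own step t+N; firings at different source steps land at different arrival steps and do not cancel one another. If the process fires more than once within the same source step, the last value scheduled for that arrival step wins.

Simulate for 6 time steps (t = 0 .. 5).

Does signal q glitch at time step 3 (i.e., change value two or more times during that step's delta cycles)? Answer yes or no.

no

[bits: clk,y,z,q,v,u,p,r,x]
t=0: Δ0=001010011 Δ1=101010011 Δ2=111010011 Δ3=110010010 Δ4=111110010 Δ5=111010110 Δ6=111010000 Δ7=111010010 | 7Δ
t=1: Δ0=111010010 Δ1=011010010 | 1Δ
t=2: Δ0=011010010 Δ1=111010010 | 1Δ
t=3: Δ0=111010010 Δ1=011000010 Δ2=011100000 Δ3=011100100 Δ4=011100110 | 4Δ
t=4: Δ0=011100110 Δ1=111100110 Δ2=101100110 Δ3=100100111 Δ4=101000111 Δ5=101100011 Δ6=101100101 Δ7=101100111 | 7Δ
t=5: Δ0=101100111 Δ1=001100111 | 1Δ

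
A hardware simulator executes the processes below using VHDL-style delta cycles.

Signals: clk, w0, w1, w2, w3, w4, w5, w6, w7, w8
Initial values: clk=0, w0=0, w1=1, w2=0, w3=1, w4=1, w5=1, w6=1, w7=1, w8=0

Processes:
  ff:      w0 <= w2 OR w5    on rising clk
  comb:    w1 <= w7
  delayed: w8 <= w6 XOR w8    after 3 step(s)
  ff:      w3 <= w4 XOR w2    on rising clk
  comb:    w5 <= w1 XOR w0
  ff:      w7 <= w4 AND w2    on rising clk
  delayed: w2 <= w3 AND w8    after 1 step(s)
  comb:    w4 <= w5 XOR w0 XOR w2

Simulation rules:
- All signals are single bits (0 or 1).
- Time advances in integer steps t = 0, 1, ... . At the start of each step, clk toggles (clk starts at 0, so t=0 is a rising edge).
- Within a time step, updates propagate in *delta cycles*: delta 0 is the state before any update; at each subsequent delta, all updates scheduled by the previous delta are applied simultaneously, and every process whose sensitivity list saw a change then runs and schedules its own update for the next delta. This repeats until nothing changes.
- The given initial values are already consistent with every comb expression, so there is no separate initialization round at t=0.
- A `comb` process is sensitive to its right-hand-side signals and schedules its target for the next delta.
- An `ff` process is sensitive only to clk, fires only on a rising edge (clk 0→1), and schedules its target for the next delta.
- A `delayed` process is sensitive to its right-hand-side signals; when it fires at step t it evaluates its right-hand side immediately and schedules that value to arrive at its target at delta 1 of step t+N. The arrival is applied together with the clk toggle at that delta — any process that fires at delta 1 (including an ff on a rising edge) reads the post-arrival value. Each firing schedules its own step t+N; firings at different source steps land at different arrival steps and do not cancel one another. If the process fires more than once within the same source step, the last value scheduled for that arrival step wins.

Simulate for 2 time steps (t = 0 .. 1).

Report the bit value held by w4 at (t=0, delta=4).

1

[bits: w8,clk,w6,w1,w5,w7,w3,w2,w4,w0]
t=0: Δ0=0011111010 Δ1=0111111010 Δ2=0111101011 Δ3=0110001001 Δ4=0110101011 Δ5=0110101001 | 5Δ
t=1: Δ0=0110101001 Δ1=0010101001 | 1Δ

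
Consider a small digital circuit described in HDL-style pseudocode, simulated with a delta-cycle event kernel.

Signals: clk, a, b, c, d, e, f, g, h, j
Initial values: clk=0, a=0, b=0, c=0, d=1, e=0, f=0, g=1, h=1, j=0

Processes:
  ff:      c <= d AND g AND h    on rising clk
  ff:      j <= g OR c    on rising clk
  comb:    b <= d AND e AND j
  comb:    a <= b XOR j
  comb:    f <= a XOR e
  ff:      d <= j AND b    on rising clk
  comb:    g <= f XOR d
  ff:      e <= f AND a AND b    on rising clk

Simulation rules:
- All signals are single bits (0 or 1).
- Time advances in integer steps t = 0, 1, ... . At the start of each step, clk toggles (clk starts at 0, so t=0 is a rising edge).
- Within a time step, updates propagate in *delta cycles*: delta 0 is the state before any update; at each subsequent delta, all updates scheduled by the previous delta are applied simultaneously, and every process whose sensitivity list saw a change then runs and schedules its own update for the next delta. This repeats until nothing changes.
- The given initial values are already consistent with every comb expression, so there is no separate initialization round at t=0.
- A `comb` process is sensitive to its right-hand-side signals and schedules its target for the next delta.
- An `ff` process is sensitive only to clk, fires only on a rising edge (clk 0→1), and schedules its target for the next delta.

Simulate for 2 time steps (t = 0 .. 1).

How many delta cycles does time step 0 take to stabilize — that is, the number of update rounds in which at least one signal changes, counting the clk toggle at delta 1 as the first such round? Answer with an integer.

t=0 Δ0: a=0 b=0 j=0 clk=0 e=0 f=0 c=0 d=1 g=1 h=1
  Δ1: clk:0→1
  Δ2: j:0→1, c:0→1, d:1→0
  Δ3: a:0→1, g:1→0
  Δ4: f:0→1
  Δ5: g:0→1
  (5Δ to stable)
t=1 Δ0: a=1 b=0 j=1 clk=1 e=0 f=1 c=1 d=0 g=1 h=1
  Δ1: clk:1→0
  (1Δ to stable)

5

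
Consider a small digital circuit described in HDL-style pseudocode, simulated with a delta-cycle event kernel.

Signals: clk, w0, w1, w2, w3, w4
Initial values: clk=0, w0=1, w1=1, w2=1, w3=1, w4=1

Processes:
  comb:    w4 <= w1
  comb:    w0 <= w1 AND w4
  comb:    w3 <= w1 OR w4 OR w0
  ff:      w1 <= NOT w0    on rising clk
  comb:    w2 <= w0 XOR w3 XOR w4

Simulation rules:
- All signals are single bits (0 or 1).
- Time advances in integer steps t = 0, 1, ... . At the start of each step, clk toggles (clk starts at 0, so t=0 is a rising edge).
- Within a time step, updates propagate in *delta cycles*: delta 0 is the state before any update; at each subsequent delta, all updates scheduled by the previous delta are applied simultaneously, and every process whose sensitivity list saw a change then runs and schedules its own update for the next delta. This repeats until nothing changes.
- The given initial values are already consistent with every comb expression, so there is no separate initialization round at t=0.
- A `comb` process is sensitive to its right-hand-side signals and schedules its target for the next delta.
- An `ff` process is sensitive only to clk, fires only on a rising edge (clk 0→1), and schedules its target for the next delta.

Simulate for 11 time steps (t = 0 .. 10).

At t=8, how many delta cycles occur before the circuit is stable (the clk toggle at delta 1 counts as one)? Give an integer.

t0.Δ0 w4=1 w1=1 w3=1 clk=0 w2=1 w0=1
t0.Δ1 w4=1 w1=1 w3=1 clk=1 w2=1 w0=1
t0.Δ2 w4=1 w1=0 w3=1 clk=1 w2=1 w0=1
t0.Δ3 w4=0 w1=0 w3=1 clk=1 w2=1 w0=0
t0.Δ4 w4=0 w1=0 w3=0 clk=1 w2=1 w0=0
t0.Δ5 w4=0 w1=0 w3=0 clk=1 w2=0 w0=0
t1.Δ0 w4=0 w1=0 w3=0 clk=1 w2=0 w0=0
t1.Δ1 w4=0 w1=0 w3=0 clk=0 w2=0 w0=0
t2.Δ0 w4=0 w1=0 w3=0 clk=0 w2=0 w0=0
t2.Δ1 w4=0 w1=0 w3=0 clk=1 w2=0 w0=0
t2.Δ2 w4=0 w1=1 w3=0 clk=1 w2=0 w0=0
t2.Δ3 w4=1 w1=1 w3=1 clk=1 w2=0 w0=0
t2.Δ4 w4=1 w1=1 w3=1 clk=1 w2=0 w0=1
t2.Δ5 w4=1 w1=1 w3=1 clk=1 w2=1 w0=1
t3.Δ0 w4=1 w1=1 w3=1 clk=1 w2=1 w0=1
t3.Δ1 w4=1 w1=1 w3=1 clk=0 w2=1 w0=1
t4.Δ0 w4=1 w1=1 w3=1 clk=0 w2=1 w0=1
t4.Δ1 w4=1 w1=1 w3=1 clk=1 w2=1 w0=1
t4.Δ2 w4=1 w1=0 w3=1 clk=1 w2=1 w0=1
t4.Δ3 w4=0 w1=0 w3=1 clk=1 w2=1 w0=0
t4.Δ4 w4=0 w1=0 w3=0 clk=1 w2=1 w0=0
t4.Δ5 w4=0 w1=0 w3=0 clk=1 w2=0 w0=0
t5.Δ0 w4=0 w1=0 w3=0 clk=1 w2=0 w0=0
t5.Δ1 w4=0 w1=0 w3=0 clk=0 w2=0 w0=0
t6.Δ0 w4=0 w1=0 w3=0 clk=0 w2=0 w0=0
t6.Δ1 w4=0 w1=0 w3=0 clk=1 w2=0 w0=0
t6.Δ2 w4=0 w1=1 w3=0 clk=1 w2=0 w0=0
t6.Δ3 w4=1 w1=1 w3=1 clk=1 w2=0 w0=0
t6.Δ4 w4=1 w1=1 w3=1 clk=1 w2=0 w0=1
t6.Δ5 w4=1 w1=1 w3=1 clk=1 w2=1 w0=1
t7.Δ0 w4=1 w1=1 w3=1 clk=1 w2=1 w0=1
t7.Δ1 w4=1 w1=1 w3=1 clk=0 w2=1 w0=1
t8.Δ0 w4=1 w1=1 w3=1 clk=0 w2=1 w0=1
t8.Δ1 w4=1 w1=1 w3=1 clk=1 w2=1 w0=1
t8.Δ2 w4=1 w1=0 w3=1 clk=1 w2=1 w0=1
t8.Δ3 w4=0 w1=0 w3=1 clk=1 w2=1 w0=0
t8.Δ4 w4=0 w1=0 w3=0 clk=1 w2=1 w0=0
t8.Δ5 w4=0 w1=0 w3=0 clk=1 w2=0 w0=0
t9.Δ0 w4=0 w1=0 w3=0 clk=1 w2=0 w0=0
t9.Δ1 w4=0 w1=0 w3=0 clk=0 w2=0 w0=0
t10.Δ0 w4=0 w1=0 w3=0 clk=0 w2=0 w0=0
t10.Δ1 w4=0 w1=0 w3=0 clk=1 w2=0 w0=0
t10.Δ2 w4=0 w1=1 w3=0 clk=1 w2=0 w0=0
t10.Δ3 w4=1 w1=1 w3=1 clk=1 w2=0 w0=0
t10.Δ4 w4=1 w1=1 w3=1 clk=1 w2=0 w0=1
t10.Δ5 w4=1 w1=1 w3=1 clk=1 w2=1 w0=1

5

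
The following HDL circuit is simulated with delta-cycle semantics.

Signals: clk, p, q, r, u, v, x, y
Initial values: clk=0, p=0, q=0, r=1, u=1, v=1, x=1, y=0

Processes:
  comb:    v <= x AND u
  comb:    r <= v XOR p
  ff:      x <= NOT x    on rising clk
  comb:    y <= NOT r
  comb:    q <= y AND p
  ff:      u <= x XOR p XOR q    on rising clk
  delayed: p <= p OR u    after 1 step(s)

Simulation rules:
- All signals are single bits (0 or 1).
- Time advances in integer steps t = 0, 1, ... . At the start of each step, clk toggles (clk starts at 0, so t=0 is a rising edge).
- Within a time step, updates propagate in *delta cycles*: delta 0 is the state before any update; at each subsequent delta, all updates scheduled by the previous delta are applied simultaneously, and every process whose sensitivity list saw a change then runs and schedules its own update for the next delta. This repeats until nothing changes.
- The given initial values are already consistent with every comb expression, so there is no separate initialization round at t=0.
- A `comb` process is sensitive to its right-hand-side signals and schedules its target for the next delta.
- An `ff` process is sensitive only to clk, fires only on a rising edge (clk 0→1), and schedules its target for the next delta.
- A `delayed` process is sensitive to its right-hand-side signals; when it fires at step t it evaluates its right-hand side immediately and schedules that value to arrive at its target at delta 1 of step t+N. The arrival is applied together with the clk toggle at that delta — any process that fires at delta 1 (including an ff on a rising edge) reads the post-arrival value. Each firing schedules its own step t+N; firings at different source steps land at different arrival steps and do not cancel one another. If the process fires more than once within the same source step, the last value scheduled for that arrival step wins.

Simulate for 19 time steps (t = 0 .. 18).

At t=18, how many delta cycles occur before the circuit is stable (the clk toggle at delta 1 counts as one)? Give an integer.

6

[bits: x,p,y,r,u,clk,q,v]
t=0: Δ0=10011001 Δ1=10011101 Δ2=00011101 Δ3=00011100 Δ4=00001100 Δ5=00101100 | 5Δ
t=1: Δ0=00101100 Δ1=00101000 | 1Δ
t=2: Δ0=00101000 Δ1=00101100 Δ2=10100100 | 2Δ
t=3: Δ0=10100100 Δ1=10100000 | 1Δ
t=4: Δ0=10100000 Δ1=10100100 Δ2=00101100 | 2Δ
t=5: Δ0=00101100 Δ1=01101000 Δ2=01111010 Δ3=01011010 Δ4=01011000 | 4Δ
t=6: Δ0=01011000 Δ1=01011100 Δ2=11011100 Δ3=11011101 Δ4=11001101 Δ5=11101101 Δ6=11101111 | 6Δ
t=7: Δ0=11101111 Δ1=11101011 | 1Δ
t=8: Δ0=11101011 Δ1=11101111 Δ2=01101111 Δ3=01101110 Δ4=01111110 Δ5=01011110 Δ6=01011100 | 6Δ
t=9: Δ0=01011100 Δ1=01011000 | 1Δ
t=10: Δ0=01011000 Δ1=01011100 Δ2=11011100 Δ3=11011101 Δ4=11001101 Δ5=11101101 Δ6=11101111 | 6Δ
t=11: Δ0=11101111 Δ1=11101011 | 1Δ
t=12: Δ0=11101011 Δ1=11101111 Δ2=01101111 Δ3=01101110 Δ4=01111110 Δ5=01011110 Δ6=01011100 | 6Δ
t=13: Δ0=01011100 Δ1=01011000 | 1Δ
t=14: Δ0=01011000 Δ1=01011100 Δ2=11011100 Δ3=11011101 Δ4=11001101 Δ5=11101101 Δ6=11101111 | 6Δ
t=15: Δ0=11101111 Δ1=11101011 | 1Δ
t=16: Δ0=11101011 Δ1=11101111 Δ2=01101111 Δ3=01101110 Δ4=01111110 Δ5=01011110 Δ6=01011100 | 6Δ
t=17: Δ0=01011100 Δ1=01011000 | 1Δ
t=18: Δ0=01011000 Δ1=01011100 Δ2=11011100 Δ3=11011101 Δ4=11001101 Δ5=11101101 Δ6=11101111 | 6Δ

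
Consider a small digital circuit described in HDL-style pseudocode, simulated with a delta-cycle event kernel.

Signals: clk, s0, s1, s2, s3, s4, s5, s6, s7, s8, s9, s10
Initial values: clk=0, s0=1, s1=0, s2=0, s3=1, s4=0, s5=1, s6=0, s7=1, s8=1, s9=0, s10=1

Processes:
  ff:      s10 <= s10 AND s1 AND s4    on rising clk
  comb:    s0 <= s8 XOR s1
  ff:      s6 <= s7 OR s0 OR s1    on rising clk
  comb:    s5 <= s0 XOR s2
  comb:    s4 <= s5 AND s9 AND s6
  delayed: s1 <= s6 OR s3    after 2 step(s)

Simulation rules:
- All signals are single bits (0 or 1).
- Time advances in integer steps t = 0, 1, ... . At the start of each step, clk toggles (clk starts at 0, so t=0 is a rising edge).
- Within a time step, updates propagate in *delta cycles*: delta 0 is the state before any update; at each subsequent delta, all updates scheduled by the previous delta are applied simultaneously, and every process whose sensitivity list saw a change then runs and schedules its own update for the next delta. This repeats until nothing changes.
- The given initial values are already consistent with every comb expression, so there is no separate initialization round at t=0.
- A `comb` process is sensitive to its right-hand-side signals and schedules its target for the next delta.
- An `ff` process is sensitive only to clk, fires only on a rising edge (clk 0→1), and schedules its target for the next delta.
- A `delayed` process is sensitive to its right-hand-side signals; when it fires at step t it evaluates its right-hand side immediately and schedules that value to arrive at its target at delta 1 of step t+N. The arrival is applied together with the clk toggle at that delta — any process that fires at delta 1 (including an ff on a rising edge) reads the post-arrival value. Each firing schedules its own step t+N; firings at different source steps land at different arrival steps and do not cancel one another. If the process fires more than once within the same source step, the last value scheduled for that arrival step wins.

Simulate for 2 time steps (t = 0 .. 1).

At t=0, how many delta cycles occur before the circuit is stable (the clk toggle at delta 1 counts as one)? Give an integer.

2

t0.Δ0 s7=1 s8=1 s6=0 s2=0 s9=0 clk=0 s4=0 s0=1 s5=1 s1=0 s3=1 s10=1
t0.Δ1 s7=1 s8=1 s6=0 s2=0 s9=0 clk=1 s4=0 s0=1 s5=1 s1=0 s3=1 s10=1
t0.Δ2 s7=1 s8=1 s6=1 s2=0 s9=0 clk=1 s4=0 s0=1 s5=1 s1=0 s3=1 s10=0
t1.Δ0 s7=1 s8=1 s6=1 s2=0 s9=0 clk=1 s4=0 s0=1 s5=1 s1=0 s3=1 s10=0
t1.Δ1 s7=1 s8=1 s6=1 s2=0 s9=0 clk=0 s4=0 s0=1 s5=1 s1=0 s3=1 s10=0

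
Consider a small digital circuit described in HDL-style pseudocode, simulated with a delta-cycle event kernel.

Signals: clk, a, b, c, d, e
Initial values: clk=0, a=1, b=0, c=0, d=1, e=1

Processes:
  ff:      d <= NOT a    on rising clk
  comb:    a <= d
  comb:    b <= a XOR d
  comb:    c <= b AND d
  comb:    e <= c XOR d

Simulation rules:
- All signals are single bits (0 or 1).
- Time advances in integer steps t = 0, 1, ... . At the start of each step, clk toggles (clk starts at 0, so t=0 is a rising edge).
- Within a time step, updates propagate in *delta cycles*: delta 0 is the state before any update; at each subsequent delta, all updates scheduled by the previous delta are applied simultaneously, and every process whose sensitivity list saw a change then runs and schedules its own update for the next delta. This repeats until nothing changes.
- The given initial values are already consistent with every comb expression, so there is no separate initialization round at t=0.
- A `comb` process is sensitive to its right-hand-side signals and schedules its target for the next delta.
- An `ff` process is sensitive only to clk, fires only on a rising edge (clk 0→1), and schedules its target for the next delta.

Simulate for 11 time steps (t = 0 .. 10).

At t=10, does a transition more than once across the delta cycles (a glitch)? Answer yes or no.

no

t0.Δ0 e=1 clk=0 c=0 a=1 d=1 b=0
t0.Δ1 e=1 clk=1 c=0 a=1 d=1 b=0
t0.Δ2 e=1 clk=1 c=0 a=1 d=0 b=0
t0.Δ3 e=0 clk=1 c=0 a=0 d=0 b=1
t0.Δ4 e=0 clk=1 c=0 a=0 d=0 b=0
t1.Δ0 e=0 clk=1 c=0 a=0 d=0 b=0
t1.Δ1 e=0 clk=0 c=0 a=0 d=0 b=0
t2.Δ0 e=0 clk=0 c=0 a=0 d=0 b=0
t2.Δ1 e=0 clk=1 c=0 a=0 d=0 b=0
t2.Δ2 e=0 clk=1 c=0 a=0 d=1 b=0
t2.Δ3 e=1 clk=1 c=0 a=1 d=1 b=1
t2.Δ4 e=1 clk=1 c=1 a=1 d=1 b=0
t2.Δ5 e=0 clk=1 c=0 a=1 d=1 b=0
t2.Δ6 e=1 clk=1 c=0 a=1 d=1 b=0
t3.Δ0 e=1 clk=1 c=0 a=1 d=1 b=0
t3.Δ1 e=1 clk=0 c=0 a=1 d=1 b=0
t4.Δ0 e=1 clk=0 c=0 a=1 d=1 b=0
t4.Δ1 e=1 clk=1 c=0 a=1 d=1 b=0
t4.Δ2 e=1 clk=1 c=0 a=1 d=0 b=0
t4.Δ3 e=0 clk=1 c=0 a=0 d=0 b=1
t4.Δ4 e=0 clk=1 c=0 a=0 d=0 b=0
t5.Δ0 e=0 clk=1 c=0 a=0 d=0 b=0
t5.Δ1 e=0 clk=0 c=0 a=0 d=0 b=0
t6.Δ0 e=0 clk=0 c=0 a=0 d=0 b=0
t6.Δ1 e=0 clk=1 c=0 a=0 d=0 b=0
t6.Δ2 e=0 clk=1 c=0 a=0 d=1 b=0
t6.Δ3 e=1 clk=1 c=0 a=1 d=1 b=1
t6.Δ4 e=1 clk=1 c=1 a=1 d=1 b=0
t6.Δ5 e=0 clk=1 c=0 a=1 d=1 b=0
t6.Δ6 e=1 clk=1 c=0 a=1 d=1 b=0
t7.Δ0 e=1 clk=1 c=0 a=1 d=1 b=0
t7.Δ1 e=1 clk=0 c=0 a=1 d=1 b=0
t8.Δ0 e=1 clk=0 c=0 a=1 d=1 b=0
t8.Δ1 e=1 clk=1 c=0 a=1 d=1 b=0
t8.Δ2 e=1 clk=1 c=0 a=1 d=0 b=0
t8.Δ3 e=0 clk=1 c=0 a=0 d=0 b=1
t8.Δ4 e=0 clk=1 c=0 a=0 d=0 b=0
t9.Δ0 e=0 clk=1 c=0 a=0 d=0 b=0
t9.Δ1 e=0 clk=0 c=0 a=0 d=0 b=0
t10.Δ0 e=0 clk=0 c=0 a=0 d=0 b=0
t10.Δ1 e=0 clk=1 c=0 a=0 d=0 b=0
t10.Δ2 e=0 clk=1 c=0 a=0 d=1 b=0
t10.Δ3 e=1 clk=1 c=0 a=1 d=1 b=1
t10.Δ4 e=1 clk=1 c=1 a=1 d=1 b=0
t10.Δ5 e=0 clk=1 c=0 a=1 d=1 b=0
t10.Δ6 e=1 clk=1 c=0 a=1 d=1 b=0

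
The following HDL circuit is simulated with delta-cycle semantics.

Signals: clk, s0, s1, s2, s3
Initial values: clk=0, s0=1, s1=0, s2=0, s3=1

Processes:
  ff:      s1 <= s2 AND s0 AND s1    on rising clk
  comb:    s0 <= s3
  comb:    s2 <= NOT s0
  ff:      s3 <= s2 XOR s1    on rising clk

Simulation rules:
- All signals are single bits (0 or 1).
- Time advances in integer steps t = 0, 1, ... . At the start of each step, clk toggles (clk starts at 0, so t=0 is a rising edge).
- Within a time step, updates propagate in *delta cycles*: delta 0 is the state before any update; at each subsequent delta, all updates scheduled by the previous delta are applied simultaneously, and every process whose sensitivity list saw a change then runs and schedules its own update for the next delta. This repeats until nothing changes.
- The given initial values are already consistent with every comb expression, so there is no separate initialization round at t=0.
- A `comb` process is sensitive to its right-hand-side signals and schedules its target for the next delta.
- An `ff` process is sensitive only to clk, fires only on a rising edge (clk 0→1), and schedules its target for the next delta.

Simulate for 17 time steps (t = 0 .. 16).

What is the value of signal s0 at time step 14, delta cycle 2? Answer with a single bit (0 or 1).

[bits: s1,clk,s2,s3,s0]
t=0: Δ0=00011 Δ1=01011 Δ2=01001 Δ3=01000 Δ4=01100 | 4Δ
t=1: Δ0=01100 Δ1=00100 | 1Δ
t=2: Δ0=00100 Δ1=01100 Δ2=01110 Δ3=01111 Δ4=01011 | 4Δ
t=3: Δ0=01011 Δ1=00011 | 1Δ
t=4: Δ0=00011 Δ1=01011 Δ2=01001 Δ3=01000 Δ4=01100 | 4Δ
t=5: Δ0=01100 Δ1=00100 | 1Δ
t=6: Δ0=00100 Δ1=01100 Δ2=01110 Δ3=01111 Δ4=01011 | 4Δ
t=7: Δ0=01011 Δ1=00011 | 1Δ
t=8: Δ0=00011 Δ1=01011 Δ2=01001 Δ3=01000 Δ4=01100 | 4Δ
t=9: Δ0=01100 Δ1=00100 | 1Δ
t=10: Δ0=00100 Δ1=01100 Δ2=01110 Δ3=01111 Δ4=01011 | 4Δ
t=11: Δ0=01011 Δ1=00011 | 1Δ
t=12: Δ0=00011 Δ1=01011 Δ2=01001 Δ3=01000 Δ4=01100 | 4Δ
t=13: Δ0=01100 Δ1=00100 | 1Δ
t=14: Δ0=00100 Δ1=01100 Δ2=01110 Δ3=01111 Δ4=01011 | 4Δ
t=15: Δ0=01011 Δ1=00011 | 1Δ
t=16: Δ0=00011 Δ1=01011 Δ2=01001 Δ3=01000 Δ4=01100 | 4Δ

0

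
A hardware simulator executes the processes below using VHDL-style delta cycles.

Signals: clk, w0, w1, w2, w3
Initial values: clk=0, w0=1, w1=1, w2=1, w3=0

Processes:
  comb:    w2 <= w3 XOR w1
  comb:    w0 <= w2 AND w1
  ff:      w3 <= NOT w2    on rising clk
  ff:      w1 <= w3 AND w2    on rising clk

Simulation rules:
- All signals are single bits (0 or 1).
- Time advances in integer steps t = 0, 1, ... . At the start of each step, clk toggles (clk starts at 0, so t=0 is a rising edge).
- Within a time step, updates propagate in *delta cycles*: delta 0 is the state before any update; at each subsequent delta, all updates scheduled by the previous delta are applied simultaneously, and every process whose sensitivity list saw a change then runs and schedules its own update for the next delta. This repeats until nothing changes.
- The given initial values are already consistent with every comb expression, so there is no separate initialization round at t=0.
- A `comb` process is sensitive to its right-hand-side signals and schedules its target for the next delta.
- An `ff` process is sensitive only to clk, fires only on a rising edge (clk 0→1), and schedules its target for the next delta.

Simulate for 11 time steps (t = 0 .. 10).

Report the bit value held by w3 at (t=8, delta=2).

t=0 Δ0: w1=1 w0=1 w3=0 w2=1 clk=0
  Δ1: clk:0→1
  Δ2: w1:1→0
  Δ3: w0:1→0, w2:1→0
  (3Δ to stable)
t=1 Δ0: w1=0 w0=0 w3=0 w2=0 clk=1
  Δ1: clk:1→0
  (1Δ to stable)
t=2 Δ0: w1=0 w0=0 w3=0 w2=0 clk=0
  Δ1: clk:0→1
  Δ2: w3:0→1
  Δ3: w2:0→1
  (3Δ to stable)
t=3 Δ0: w1=0 w0=0 w3=1 w2=1 clk=1
  Δ1: clk:1→0
  (1Δ to stable)
t=4 Δ0: w1=0 w0=0 w3=1 w2=1 clk=0
  Δ1: clk:0→1
  Δ2: w1:0→1, w3:1→0
  Δ3: w0:0→1
  (3Δ to stable)
t=5 Δ0: w1=1 w0=1 w3=0 w2=1 clk=1
  Δ1: clk:1→0
  (1Δ to stable)
t=6 Δ0: w1=1 w0=1 w3=0 w2=1 clk=0
  Δ1: clk:0→1
  Δ2: w1:1→0
  Δ3: w0:1→0, w2:1→0
  (3Δ to stable)
t=7 Δ0: w1=0 w0=0 w3=0 w2=0 clk=1
  Δ1: clk:1→0
  (1Δ to stable)
t=8 Δ0: w1=0 w0=0 w3=0 w2=0 clk=0
  Δ1: clk:0→1
  Δ2: w3:0→1
  Δ3: w2:0→1
  (3Δ to stable)
t=9 Δ0: w1=0 w0=0 w3=1 w2=1 clk=1
  Δ1: clk:1→0
  (1Δ to stable)
t=10 Δ0: w1=0 w0=0 w3=1 w2=1 clk=0
  Δ1: clk:0→1
  Δ2: w1:0→1, w3:1→0
  Δ3: w0:0→1
  (3Δ to stable)

1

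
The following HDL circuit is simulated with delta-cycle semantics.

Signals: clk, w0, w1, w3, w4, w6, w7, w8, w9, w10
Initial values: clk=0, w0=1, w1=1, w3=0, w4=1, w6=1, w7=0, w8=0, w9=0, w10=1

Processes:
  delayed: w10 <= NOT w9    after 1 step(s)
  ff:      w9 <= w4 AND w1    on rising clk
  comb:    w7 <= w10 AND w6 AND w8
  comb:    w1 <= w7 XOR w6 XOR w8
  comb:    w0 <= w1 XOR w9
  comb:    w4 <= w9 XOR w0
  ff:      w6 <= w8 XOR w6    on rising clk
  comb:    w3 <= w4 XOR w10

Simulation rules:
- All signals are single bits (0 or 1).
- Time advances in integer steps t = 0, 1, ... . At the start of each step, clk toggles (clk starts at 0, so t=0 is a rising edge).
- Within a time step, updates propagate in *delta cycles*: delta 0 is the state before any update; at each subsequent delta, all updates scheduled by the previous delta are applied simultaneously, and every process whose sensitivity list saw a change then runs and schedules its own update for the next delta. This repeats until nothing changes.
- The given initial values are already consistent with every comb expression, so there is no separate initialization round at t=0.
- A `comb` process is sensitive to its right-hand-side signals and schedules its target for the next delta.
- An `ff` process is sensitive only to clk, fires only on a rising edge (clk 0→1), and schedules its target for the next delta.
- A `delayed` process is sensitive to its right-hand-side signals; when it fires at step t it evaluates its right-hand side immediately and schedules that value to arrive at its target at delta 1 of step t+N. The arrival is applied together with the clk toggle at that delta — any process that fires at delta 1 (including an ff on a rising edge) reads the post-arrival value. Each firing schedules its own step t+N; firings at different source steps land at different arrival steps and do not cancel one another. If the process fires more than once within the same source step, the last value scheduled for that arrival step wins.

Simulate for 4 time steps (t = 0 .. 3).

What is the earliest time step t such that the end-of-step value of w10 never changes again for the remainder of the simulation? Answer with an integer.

1

t0.Δ0 w3=0 w8=0 clk=0 w7=0 w10=1 w1=1 w4=1 w6=1 w9=0 w0=1
t0.Δ1 w3=0 w8=0 clk=1 w7=0 w10=1 w1=1 w4=1 w6=1 w9=0 w0=1
t0.Δ2 w3=0 w8=0 clk=1 w7=0 w10=1 w1=1 w4=1 w6=1 w9=1 w0=1
t0.Δ3 w3=0 w8=0 clk=1 w7=0 w10=1 w1=1 w4=0 w6=1 w9=1 w0=0
t0.Δ4 w3=1 w8=0 clk=1 w7=0 w10=1 w1=1 w4=1 w6=1 w9=1 w0=0
t0.Δ5 w3=0 w8=0 clk=1 w7=0 w10=1 w1=1 w4=1 w6=1 w9=1 w0=0
t1.Δ0 w3=0 w8=0 clk=1 w7=0 w10=1 w1=1 w4=1 w6=1 w9=1 w0=0
t1.Δ1 w3=0 w8=0 clk=0 w7=0 w10=0 w1=1 w4=1 w6=1 w9=1 w0=0
t1.Δ2 w3=1 w8=0 clk=0 w7=0 w10=0 w1=1 w4=1 w6=1 w9=1 w0=0
t2.Δ0 w3=1 w8=0 clk=0 w7=0 w10=0 w1=1 w4=1 w6=1 w9=1 w0=0
t2.Δ1 w3=1 w8=0 clk=1 w7=0 w10=0 w1=1 w4=1 w6=1 w9=1 w0=0
t3.Δ0 w3=1 w8=0 clk=1 w7=0 w10=0 w1=1 w4=1 w6=1 w9=1 w0=0
t3.Δ1 w3=1 w8=0 clk=0 w7=0 w10=0 w1=1 w4=1 w6=1 w9=1 w0=0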